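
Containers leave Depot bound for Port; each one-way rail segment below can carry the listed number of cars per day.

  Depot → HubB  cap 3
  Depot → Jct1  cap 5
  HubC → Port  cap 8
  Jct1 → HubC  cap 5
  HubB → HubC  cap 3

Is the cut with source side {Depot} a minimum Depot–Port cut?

Yes — it is a minimum cut (capacity 8).

Given cut capacity: 3 + 5 = 8.
Augment Depot→HubB→HubC→Port: bottleneck 3, flow now 3.
Augment Depot→Jct1→HubC→Port: bottleneck 5, flow now 8.
No augmenting path remains; maximum flow = 8.
Cut capacity 8 equals the max flow, so it is a minimum cut.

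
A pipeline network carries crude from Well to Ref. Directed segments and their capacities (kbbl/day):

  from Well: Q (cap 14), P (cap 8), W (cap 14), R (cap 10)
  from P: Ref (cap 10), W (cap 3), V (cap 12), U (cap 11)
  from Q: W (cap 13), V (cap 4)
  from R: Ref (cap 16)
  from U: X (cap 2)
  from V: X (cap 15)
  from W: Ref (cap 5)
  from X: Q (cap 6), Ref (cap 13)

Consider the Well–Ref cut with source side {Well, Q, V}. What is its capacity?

60

Edges leaving {Well, Q, V}: Well→P (8), Well→R (10), Well→W (14), Q→W (13), V→X (15).
Cut capacity = 8 + 10 + 14 + 13 + 15 = 60.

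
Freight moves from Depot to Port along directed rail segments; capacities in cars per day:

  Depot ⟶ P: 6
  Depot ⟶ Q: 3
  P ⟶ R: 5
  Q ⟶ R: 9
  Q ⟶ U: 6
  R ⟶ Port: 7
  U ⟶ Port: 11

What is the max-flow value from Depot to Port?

Augment Depot→P→R→Port: bottleneck 5, flow now 5.
Augment Depot→Q→R→Port: bottleneck 2, flow now 7.
Augment Depot→Q→U→Port: bottleneck 1, flow now 8.
No augmenting path remains; maximum flow = 8.
In the residual graph, reachable from Depot: {Depot, P}.
Min-cut edges: Depot→Q (3), P→R (5); capacity 3 + 5 = 8.
This cut is saturated, so no flow can exceed 8.

8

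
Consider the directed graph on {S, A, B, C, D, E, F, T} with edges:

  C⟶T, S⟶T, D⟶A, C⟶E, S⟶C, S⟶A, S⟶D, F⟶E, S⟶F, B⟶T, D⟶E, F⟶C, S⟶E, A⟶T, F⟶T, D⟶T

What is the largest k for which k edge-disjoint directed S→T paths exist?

Assign every edge capacity 1; by Menger, the answer equals the max flow.
Path S→T (+1); total 1.
Path S→A→T (+1); total 2.
Path S→C→T (+1); total 3.
Path S→D→T (+1); total 4.
Path S→F→T (+1); total 5.
No residual S→T path; max flow = 5.
Certifying cut of size 5: {S→A, S→C, S→D, S→F, S→T}.

5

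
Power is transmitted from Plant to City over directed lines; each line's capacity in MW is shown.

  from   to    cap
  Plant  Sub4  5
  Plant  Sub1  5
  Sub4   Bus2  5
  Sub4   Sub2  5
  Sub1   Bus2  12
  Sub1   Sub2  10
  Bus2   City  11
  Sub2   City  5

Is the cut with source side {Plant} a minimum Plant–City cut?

Yes — it is a minimum cut (capacity 10).

Given cut capacity: 5 + 5 = 10.
Augment Plant→Sub4→Bus2→City: bottleneck 5, flow now 5.
Augment Plant→Sub1→Bus2→City: bottleneck 5, flow now 10.
No augmenting path remains; maximum flow = 10.
Cut capacity 10 equals the max flow, so it is a minimum cut.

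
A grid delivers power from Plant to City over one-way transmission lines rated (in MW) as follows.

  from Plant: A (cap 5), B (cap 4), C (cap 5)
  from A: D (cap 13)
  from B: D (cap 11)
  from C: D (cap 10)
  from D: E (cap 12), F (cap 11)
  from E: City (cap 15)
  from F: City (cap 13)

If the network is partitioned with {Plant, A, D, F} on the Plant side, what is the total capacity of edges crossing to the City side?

Edges leaving {Plant, A, D, F}: Plant→B (4), Plant→C (5), D→E (12), F→City (13).
Cut capacity = 4 + 5 + 12 + 13 = 34.

34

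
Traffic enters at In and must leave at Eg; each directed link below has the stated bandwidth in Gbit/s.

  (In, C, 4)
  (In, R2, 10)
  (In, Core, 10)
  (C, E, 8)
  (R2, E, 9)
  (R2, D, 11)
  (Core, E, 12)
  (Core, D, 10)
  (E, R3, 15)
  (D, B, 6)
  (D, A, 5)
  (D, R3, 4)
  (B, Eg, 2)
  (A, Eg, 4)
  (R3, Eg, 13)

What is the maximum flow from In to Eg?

19

Augment In→C→E→R3→Eg: bottleneck 4, flow now 4.
Augment In→R2→E→R3→Eg: bottleneck 9, flow now 13.
Augment In→R2→D→B→Eg: bottleneck 1, flow now 14.
Augment In→Core→D→B→Eg: bottleneck 1, flow now 15.
Augment In→Core→D→A→Eg: bottleneck 4, flow now 19.
No augmenting path remains; maximum flow = 19.
In the residual graph, reachable from In: {In, C, R2, Core, E, D, B, A, R3}.
Min-cut edges: B→Eg (2), A→Eg (4), R3→Eg (13); capacity 2 + 4 + 13 = 19.
This cut is saturated, so no flow can exceed 19.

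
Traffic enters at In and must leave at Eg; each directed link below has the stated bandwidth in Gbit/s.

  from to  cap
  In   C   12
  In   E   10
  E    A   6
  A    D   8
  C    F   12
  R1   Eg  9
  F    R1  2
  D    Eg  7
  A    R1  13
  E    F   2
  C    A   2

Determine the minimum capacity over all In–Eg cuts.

Augment In→C→A→R1→Eg: bottleneck 2, flow now 2.
Augment In→C→F→R1→Eg: bottleneck 2, flow now 4.
Augment In→E→A→R1→Eg: bottleneck 5, flow now 9.
Augment In→E→A→D→Eg: bottleneck 1, flow now 10.
No augmenting path remains; maximum flow = 10.
By max-flow min-cut, the minimum cut capacity equals the max flow.
In the residual graph, reachable from In: {In, C, E, F}.
Min-cut edges: C→A (2), E→A (6), F→R1 (2); capacity 2 + 6 + 2 = 10.

10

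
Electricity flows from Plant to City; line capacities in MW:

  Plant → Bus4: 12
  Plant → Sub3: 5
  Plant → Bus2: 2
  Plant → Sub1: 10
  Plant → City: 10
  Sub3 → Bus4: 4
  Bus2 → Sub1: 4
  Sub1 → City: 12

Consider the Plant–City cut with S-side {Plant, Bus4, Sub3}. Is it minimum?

Given cut capacity: 2 + 10 + 10 = 22.
Augment Plant→City: bottleneck 10, flow now 10.
Augment Plant→Sub1→City: bottleneck 10, flow now 20.
Augment Plant→Bus2→Sub1→City: bottleneck 2, flow now 22.
No augmenting path remains; maximum flow = 22.
Cut capacity 22 equals the max flow, so it is a minimum cut.

Yes — it is a minimum cut (capacity 22).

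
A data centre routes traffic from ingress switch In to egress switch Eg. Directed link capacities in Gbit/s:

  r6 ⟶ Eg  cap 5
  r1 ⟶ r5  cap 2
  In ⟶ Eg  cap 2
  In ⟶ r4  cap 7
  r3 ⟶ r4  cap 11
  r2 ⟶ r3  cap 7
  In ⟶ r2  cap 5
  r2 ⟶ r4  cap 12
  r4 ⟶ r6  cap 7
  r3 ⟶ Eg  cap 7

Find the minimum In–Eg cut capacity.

12

Augment In→Eg: bottleneck 2, flow now 2.
Augment In→r2→r3→Eg: bottleneck 5, flow now 7.
Augment In→r4→r6→Eg: bottleneck 5, flow now 12.
No augmenting path remains; maximum flow = 12.
By max-flow min-cut, the minimum cut capacity equals the max flow.
In the residual graph, reachable from In: {In, r4, r6}.
Min-cut edges: In→r2 (5), In→Eg (2), r6→Eg (5); capacity 5 + 2 + 5 = 12.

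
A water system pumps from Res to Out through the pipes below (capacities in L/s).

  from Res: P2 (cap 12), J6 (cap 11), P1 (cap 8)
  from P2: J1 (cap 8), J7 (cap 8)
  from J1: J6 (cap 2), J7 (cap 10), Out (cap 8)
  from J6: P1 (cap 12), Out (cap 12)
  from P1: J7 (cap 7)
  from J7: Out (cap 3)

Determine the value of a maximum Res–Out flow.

Augment Res→J6→Out: bottleneck 11, flow now 11.
Augment Res→P2→J1→Out: bottleneck 8, flow now 19.
Augment Res→P2→J7→Out: bottleneck 3, flow now 22.
No augmenting path remains; maximum flow = 22.
In the residual graph, reachable from Res: {Res, P2, P1, J7}.
Min-cut edges: Res→J6 (11), P2→J1 (8), J7→Out (3); capacity 11 + 8 + 3 = 22.
This cut is saturated, so no flow can exceed 22.

22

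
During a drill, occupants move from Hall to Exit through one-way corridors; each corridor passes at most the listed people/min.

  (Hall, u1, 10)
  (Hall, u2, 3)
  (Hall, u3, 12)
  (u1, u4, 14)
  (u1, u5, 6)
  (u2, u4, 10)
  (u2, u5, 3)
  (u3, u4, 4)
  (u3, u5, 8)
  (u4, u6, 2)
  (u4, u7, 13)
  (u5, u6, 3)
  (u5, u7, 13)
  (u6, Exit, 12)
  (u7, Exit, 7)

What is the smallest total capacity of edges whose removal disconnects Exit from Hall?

12

Augment Hall→u1→u4→u6→Exit: bottleneck 2, flow now 2.
Augment Hall→u1→u4→u7→Exit: bottleneck 7, flow now 9.
Augment Hall→u1→u5→u6→Exit: bottleneck 1, flow now 10.
Augment Hall→u2→u5→u6→Exit: bottleneck 2, flow now 12.
No augmenting path remains; maximum flow = 12.
By max-flow min-cut, the minimum cut capacity equals the max flow.
In the residual graph, reachable from Hall: {Hall, u1, u2, u3, u4, u5, u7}.
Min-cut edges: u4→u6 (2), u5→u6 (3), u7→Exit (7); capacity 2 + 3 + 7 = 12.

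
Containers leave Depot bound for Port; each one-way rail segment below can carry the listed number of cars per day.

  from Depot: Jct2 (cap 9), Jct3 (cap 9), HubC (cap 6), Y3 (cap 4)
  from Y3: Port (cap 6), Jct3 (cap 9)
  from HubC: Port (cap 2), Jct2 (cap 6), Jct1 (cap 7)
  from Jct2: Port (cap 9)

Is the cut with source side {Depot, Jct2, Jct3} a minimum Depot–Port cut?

No — its capacity is 19, but the minimum cut has capacity 15.

Given cut capacity: 4 + 6 + 9 = 19.
Augment Depot→Y3→Port: bottleneck 4, flow now 4.
Augment Depot→HubC→Port: bottleneck 2, flow now 6.
Augment Depot→Jct2→Port: bottleneck 9, flow now 15.
No augmenting path remains; maximum flow = 15.
In the residual graph, reachable from Depot: {Depot, HubC, Jct2, Jct3, Jct1}.
Min-cut edges: Depot→Y3 (4), HubC→Port (2), Jct2→Port (9); capacity 4 + 2 + 9 = 15.
Cut capacity 19 exceeds the max flow 15, so it is not minimum.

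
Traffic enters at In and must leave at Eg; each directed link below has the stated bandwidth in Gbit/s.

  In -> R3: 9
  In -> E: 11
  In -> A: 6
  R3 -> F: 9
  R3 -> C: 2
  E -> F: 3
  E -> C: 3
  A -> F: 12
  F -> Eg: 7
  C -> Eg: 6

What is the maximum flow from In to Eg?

12

Augment In→R3→F→Eg: bottleneck 7, flow now 7.
Augment In→R3→C→Eg: bottleneck 2, flow now 9.
Augment In→E→C→Eg: bottleneck 3, flow now 12.
No augmenting path remains; maximum flow = 12.
In the residual graph, reachable from In: {In, R3, E, A, F}.
Min-cut edges: R3→C (2), E→C (3), F→Eg (7); capacity 2 + 3 + 7 = 12.
This cut is saturated, so no flow can exceed 12.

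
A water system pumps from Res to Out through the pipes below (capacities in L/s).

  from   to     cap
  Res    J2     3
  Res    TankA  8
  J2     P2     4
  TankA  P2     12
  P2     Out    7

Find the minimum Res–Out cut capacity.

Augment Res→J2→P2→Out: bottleneck 3, flow now 3.
Augment Res→TankA→P2→Out: bottleneck 4, flow now 7.
No augmenting path remains; maximum flow = 7.
By max-flow min-cut, the minimum cut capacity equals the max flow.
In the residual graph, reachable from Res: {Res, J2, TankA, P2}.
Min-cut edges: P2→Out (7); capacity 7 = 7.

7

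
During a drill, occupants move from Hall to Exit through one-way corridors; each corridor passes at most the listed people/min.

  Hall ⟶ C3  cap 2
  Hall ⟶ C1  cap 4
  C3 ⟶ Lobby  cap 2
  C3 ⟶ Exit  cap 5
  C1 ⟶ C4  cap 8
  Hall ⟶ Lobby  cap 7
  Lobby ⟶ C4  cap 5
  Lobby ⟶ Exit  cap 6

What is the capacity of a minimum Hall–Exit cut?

8

Augment Hall→C3→Exit: bottleneck 2, flow now 2.
Augment Hall→Lobby→Exit: bottleneck 6, flow now 8.
No augmenting path remains; maximum flow = 8.
By max-flow min-cut, the minimum cut capacity equals the max flow.
In the residual graph, reachable from Hall: {Hall, C1, Lobby, C4}.
Min-cut edges: Hall→C3 (2), Lobby→Exit (6); capacity 2 + 6 = 8.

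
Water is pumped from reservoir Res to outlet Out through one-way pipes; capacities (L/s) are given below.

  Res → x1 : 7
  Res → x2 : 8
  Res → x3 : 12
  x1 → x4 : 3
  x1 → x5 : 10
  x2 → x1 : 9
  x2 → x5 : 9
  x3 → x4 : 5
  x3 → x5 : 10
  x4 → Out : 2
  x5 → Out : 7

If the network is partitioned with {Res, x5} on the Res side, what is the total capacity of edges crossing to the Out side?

Edges leaving {Res, x5}: Res→x1 (7), Res→x2 (8), Res→x3 (12), x5→Out (7).
Cut capacity = 7 + 8 + 12 + 7 = 34.

34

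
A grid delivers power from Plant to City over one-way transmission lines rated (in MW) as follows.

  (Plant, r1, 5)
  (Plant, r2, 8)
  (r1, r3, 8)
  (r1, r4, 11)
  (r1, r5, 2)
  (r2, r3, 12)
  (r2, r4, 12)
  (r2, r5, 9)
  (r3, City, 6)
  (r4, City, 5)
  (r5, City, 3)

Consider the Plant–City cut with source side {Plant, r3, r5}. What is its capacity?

22

Edges leaving {Plant, r3, r5}: Plant→r1 (5), Plant→r2 (8), r3→City (6), r5→City (3).
Cut capacity = 5 + 8 + 6 + 3 = 22.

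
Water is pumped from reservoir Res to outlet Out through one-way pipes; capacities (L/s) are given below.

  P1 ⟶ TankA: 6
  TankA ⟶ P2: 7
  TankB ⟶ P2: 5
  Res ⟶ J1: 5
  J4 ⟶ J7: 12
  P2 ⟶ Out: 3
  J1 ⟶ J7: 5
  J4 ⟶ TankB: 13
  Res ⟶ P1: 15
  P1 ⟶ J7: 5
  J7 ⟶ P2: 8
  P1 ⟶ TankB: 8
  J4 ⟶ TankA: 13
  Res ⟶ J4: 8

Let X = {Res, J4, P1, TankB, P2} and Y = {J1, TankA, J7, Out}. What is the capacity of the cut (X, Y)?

Edges leaving {Res, J4, P1, TankB, P2}: Res→J1 (5), J4→TankA (13), J4→J7 (12), P1→TankA (6), P1→J7 (5), P2→Out (3).
Cut capacity = 5 + 13 + 12 + 6 + 5 + 3 = 44.

44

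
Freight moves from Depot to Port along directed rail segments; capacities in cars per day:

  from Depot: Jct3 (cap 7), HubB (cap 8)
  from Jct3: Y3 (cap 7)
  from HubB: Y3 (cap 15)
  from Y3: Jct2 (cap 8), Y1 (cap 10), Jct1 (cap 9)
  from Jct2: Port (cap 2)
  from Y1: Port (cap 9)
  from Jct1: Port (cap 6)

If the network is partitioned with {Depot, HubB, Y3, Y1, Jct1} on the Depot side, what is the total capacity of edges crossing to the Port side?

30

Edges leaving {Depot, HubB, Y3, Y1, Jct1}: Depot→Jct3 (7), Y3→Jct2 (8), Y1→Port (9), Jct1→Port (6).
Cut capacity = 7 + 8 + 9 + 6 = 30.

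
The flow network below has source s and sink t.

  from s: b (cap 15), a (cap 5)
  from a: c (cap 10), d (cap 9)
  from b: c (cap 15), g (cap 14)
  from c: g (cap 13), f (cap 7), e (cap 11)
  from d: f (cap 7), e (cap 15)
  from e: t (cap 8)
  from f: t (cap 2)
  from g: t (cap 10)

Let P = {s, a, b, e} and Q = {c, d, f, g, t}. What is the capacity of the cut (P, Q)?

56

Edges leaving {s, a, b, e}: a→c (10), a→d (9), b→c (15), b→g (14), e→t (8).
Cut capacity = 10 + 9 + 15 + 14 + 8 = 56.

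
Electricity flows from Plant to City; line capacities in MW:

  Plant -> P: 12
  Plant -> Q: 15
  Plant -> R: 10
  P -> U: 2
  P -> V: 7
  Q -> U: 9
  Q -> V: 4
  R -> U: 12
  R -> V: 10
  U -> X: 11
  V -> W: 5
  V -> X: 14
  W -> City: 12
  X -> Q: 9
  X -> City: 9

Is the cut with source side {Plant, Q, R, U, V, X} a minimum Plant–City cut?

No — its capacity is 26, but the minimum cut has capacity 14.

Given cut capacity: 12 + 5 + 9 = 26.
Augment Plant→P→U→X→City: bottleneck 2, flow now 2.
Augment Plant→P→V→W→City: bottleneck 5, flow now 7.
Augment Plant→P→V→X→City: bottleneck 2, flow now 9.
Augment Plant→Q→U→X→City: bottleneck 5, flow now 14.
No augmenting path remains; maximum flow = 14.
In the residual graph, reachable from Plant: {Plant, P, Q, R, U, V, X}.
Min-cut edges: V→W (5), X→City (9); capacity 5 + 9 = 14.
Cut capacity 26 exceeds the max flow 14, so it is not minimum.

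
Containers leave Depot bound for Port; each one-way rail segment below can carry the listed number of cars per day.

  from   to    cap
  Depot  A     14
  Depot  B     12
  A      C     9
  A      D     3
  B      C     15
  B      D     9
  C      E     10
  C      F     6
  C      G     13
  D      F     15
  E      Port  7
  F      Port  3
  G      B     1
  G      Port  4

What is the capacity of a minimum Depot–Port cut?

Augment Depot→A→C→E→Port: bottleneck 7, flow now 7.
Augment Depot→A→C→F→Port: bottleneck 2, flow now 9.
Augment Depot→A→D→F→Port: bottleneck 1, flow now 10.
Augment Depot→B→C→G→Port: bottleneck 4, flow now 14.
No augmenting path remains; maximum flow = 14.
By max-flow min-cut, the minimum cut capacity equals the max flow.
In the residual graph, reachable from Depot: {Depot, A, B, C, D, E, F, G}.
Min-cut edges: E→Port (7), F→Port (3), G→Port (4); capacity 7 + 3 + 4 = 14.

14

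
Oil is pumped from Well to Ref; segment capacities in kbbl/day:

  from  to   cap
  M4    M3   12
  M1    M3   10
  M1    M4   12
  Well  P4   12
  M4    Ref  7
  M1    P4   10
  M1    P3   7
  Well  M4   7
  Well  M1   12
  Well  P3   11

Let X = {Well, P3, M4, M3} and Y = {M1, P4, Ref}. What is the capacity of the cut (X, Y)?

Edges leaving {Well, P3, M4, M3}: Well→M1 (12), Well→P4 (12), M4→Ref (7).
Cut capacity = 12 + 12 + 7 = 31.

31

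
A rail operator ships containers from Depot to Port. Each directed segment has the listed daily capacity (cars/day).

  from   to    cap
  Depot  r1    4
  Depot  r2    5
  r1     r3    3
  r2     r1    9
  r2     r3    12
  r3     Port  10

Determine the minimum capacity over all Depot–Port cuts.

8

Augment Depot→r1→r3→Port: bottleneck 3, flow now 3.
Augment Depot→r2→r3→Port: bottleneck 5, flow now 8.
No augmenting path remains; maximum flow = 8.
By max-flow min-cut, the minimum cut capacity equals the max flow.
In the residual graph, reachable from Depot: {Depot, r1}.
Min-cut edges: Depot→r2 (5), r1→r3 (3); capacity 5 + 3 = 8.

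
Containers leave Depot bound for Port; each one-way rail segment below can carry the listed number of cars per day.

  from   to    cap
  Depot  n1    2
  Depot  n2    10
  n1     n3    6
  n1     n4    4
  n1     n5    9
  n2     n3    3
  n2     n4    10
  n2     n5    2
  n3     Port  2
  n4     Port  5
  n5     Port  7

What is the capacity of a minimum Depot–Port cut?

Augment Depot→n1→n3→Port: bottleneck 2, flow now 2.
Augment Depot→n2→n4→Port: bottleneck 5, flow now 7.
Augment Depot→n2→n5→Port: bottleneck 2, flow now 9.
Augment Depot→n2→n3→n1→n5→Port: bottleneck 2, flow now 11. (uses reverse residual edge)
No augmenting path remains; maximum flow = 11.
By max-flow min-cut, the minimum cut capacity equals the max flow.
In the residual graph, reachable from Depot: {Depot, n2, n3, n4}.
Min-cut edges: Depot→n1 (2), n2→n5 (2), n3→Port (2), n4→Port (5); capacity 2 + 2 + 2 + 5 = 11.

11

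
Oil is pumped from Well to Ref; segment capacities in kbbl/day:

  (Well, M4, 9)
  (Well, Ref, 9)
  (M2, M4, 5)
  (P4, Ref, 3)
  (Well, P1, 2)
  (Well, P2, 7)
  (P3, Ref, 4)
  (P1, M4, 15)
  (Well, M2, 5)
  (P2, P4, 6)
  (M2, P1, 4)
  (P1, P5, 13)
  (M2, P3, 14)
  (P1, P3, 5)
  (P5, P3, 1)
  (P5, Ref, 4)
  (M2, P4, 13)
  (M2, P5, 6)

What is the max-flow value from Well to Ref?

Augment Well→Ref: bottleneck 9, flow now 9.
Augment Well→P2→P4→Ref: bottleneck 3, flow now 12.
Augment Well→M2→P3→Ref: bottleneck 4, flow now 16.
Augment Well→M2→P5→Ref: bottleneck 1, flow now 17.
Augment Well→P1→P5→Ref: bottleneck 2, flow now 19.
No augmenting path remains; maximum flow = 19.
In the residual graph, reachable from Well: {Well, P2, P4, M4}.
Min-cut edges: Well→M2 (5), Well→P1 (2), Well→Ref (9), P4→Ref (3); capacity 5 + 2 + 9 + 3 = 19.
This cut is saturated, so no flow can exceed 19.

19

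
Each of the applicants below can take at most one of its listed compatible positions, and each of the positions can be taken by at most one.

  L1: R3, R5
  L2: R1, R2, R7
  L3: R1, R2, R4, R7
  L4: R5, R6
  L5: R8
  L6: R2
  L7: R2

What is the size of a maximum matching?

6

Unit-capacity flow: source→left, listed edges, right→sink; max matching = max flow.
Augmenting path L1→R3 (+1); matched 1.
Augmenting path L2→R1 (+1); matched 2.
Augmenting path L3→R2 (+1); matched 3.
Augmenting path L4→R5 (+1); matched 4.
Augmenting path L5→R8 (+1); matched 5.
Augmenting path L6→R2→L3→R4 (+1); matched 6.
No augmenting path remains; maximum matching = 6.
König certificate: {L1, L2, L3, L4, L5, R2} is a vertex cover of size 6 (every listed pair touches it), so no matching can be larger.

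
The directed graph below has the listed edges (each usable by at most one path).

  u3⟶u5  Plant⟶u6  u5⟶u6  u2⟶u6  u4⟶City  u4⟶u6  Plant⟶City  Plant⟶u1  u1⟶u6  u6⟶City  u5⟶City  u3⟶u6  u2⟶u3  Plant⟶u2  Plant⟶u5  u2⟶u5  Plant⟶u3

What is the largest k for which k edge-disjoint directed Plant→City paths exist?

3

Assign every edge capacity 1; by Menger, the answer equals the max flow.
Path Plant→City (+1); total 1.
Path Plant→u5→City (+1); total 2.
Path Plant→u6→City (+1); total 3.
No residual Plant→City path; max flow = 3.
Certifying cut of size 3: {Plant→City, u5→City, u6→City}.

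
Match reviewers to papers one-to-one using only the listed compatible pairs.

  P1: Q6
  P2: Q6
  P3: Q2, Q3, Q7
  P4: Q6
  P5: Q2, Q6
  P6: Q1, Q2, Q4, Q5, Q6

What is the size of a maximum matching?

4

Unit-capacity flow: source→left, listed edges, right→sink; max matching = max flow.
Augmenting path P1→Q6 (+1); matched 1.
Augmenting path P3→Q2 (+1); matched 2.
Augmenting path P6→Q1 (+1); matched 3.
Augmenting path P5→Q2→P3→Q3 (+1); matched 4.
No augmenting path remains; maximum matching = 4.
König certificate: {P3, P5, P6, Q6} is a vertex cover of size 4 (every listed pair touches it), so no matching can be larger.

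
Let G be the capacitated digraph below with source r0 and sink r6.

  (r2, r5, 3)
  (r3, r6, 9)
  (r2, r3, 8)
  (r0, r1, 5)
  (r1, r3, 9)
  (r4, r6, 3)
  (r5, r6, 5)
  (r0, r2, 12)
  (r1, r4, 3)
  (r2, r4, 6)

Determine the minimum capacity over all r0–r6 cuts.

Augment r0→r1→r3→r6: bottleneck 5, flow now 5.
Augment r0→r2→r3→r6: bottleneck 4, flow now 9.
Augment r0→r2→r4→r6: bottleneck 3, flow now 12.
Augment r0→r2→r5→r6: bottleneck 3, flow now 15.
No augmenting path remains; maximum flow = 15.
By max-flow min-cut, the minimum cut capacity equals the max flow.
In the residual graph, reachable from r0: {r0, r1, r2, r3, r4}.
Min-cut edges: r2→r5 (3), r3→r6 (9), r4→r6 (3); capacity 3 + 9 + 3 = 15.

15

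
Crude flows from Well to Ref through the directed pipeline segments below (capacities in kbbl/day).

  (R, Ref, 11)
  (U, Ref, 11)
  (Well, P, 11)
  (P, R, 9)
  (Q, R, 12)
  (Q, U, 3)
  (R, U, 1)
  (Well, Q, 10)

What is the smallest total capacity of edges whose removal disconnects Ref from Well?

Augment Well→P→R→Ref: bottleneck 9, flow now 9.
Augment Well→Q→R→Ref: bottleneck 2, flow now 11.
Augment Well→Q→U→Ref: bottleneck 3, flow now 14.
Augment Well→Q→R→U→Ref: bottleneck 1, flow now 15.
No augmenting path remains; maximum flow = 15.
By max-flow min-cut, the minimum cut capacity equals the max flow.
In the residual graph, reachable from Well: {Well, P, Q, R}.
Min-cut edges: Q→U (3), R→U (1), R→Ref (11); capacity 3 + 1 + 11 = 15.

15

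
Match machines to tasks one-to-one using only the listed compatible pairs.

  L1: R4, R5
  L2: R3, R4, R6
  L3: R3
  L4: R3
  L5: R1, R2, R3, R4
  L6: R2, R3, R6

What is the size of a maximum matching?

Unit-capacity flow: source→left, listed edges, right→sink; max matching = max flow.
Augmenting path L1→R4 (+1); matched 1.
Augmenting path L2→R3 (+1); matched 2.
Augmenting path L5→R1 (+1); matched 3.
Augmenting path L6→R2 (+1); matched 4.
Augmenting path L3→R3→L2→R6 (+1); matched 5.
No augmenting path remains; maximum matching = 5.
König certificate: {L1, L2, L5, L6, R3} is a vertex cover of size 5 (every listed pair touches it), so no matching can be larger.

5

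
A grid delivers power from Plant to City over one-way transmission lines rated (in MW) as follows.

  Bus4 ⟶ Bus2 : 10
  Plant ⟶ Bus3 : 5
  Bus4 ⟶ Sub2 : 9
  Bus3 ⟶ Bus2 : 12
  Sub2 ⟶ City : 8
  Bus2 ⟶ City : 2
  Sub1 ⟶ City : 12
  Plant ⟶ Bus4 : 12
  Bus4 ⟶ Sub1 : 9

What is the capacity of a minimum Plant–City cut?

14

Augment Plant→Bus4→Sub2→City: bottleneck 8, flow now 8.
Augment Plant→Bus4→Bus2→City: bottleneck 2, flow now 10.
Augment Plant→Bus4→Sub1→City: bottleneck 2, flow now 12.
Augment Plant→Bus3→Bus2→Bus4→Sub1→City: bottleneck 2, flow now 14. (uses reverse residual edge)
No augmenting path remains; maximum flow = 14.
By max-flow min-cut, the minimum cut capacity equals the max flow.
In the residual graph, reachable from Plant: {Plant, Bus3, Bus2}.
Min-cut edges: Plant→Bus4 (12), Bus2→City (2); capacity 12 + 2 = 14.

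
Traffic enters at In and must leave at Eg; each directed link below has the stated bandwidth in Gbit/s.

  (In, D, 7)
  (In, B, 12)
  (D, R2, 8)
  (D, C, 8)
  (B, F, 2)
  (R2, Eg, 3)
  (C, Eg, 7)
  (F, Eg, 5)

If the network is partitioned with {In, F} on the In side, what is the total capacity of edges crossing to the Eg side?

Edges leaving {In, F}: In→D (7), In→B (12), F→Eg (5).
Cut capacity = 7 + 12 + 5 = 24.

24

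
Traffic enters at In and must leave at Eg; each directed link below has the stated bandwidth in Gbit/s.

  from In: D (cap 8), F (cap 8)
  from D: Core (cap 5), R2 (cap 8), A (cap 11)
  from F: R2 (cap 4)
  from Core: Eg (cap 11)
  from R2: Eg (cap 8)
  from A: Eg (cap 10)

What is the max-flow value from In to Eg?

Augment In→D→Core→Eg: bottleneck 5, flow now 5.
Augment In→D→R2→Eg: bottleneck 3, flow now 8.
Augment In→F→R2→Eg: bottleneck 4, flow now 12.
No augmenting path remains; maximum flow = 12.
In the residual graph, reachable from In: {In, F}.
Min-cut edges: In→D (8), F→R2 (4); capacity 8 + 4 = 12.
This cut is saturated, so no flow can exceed 12.

12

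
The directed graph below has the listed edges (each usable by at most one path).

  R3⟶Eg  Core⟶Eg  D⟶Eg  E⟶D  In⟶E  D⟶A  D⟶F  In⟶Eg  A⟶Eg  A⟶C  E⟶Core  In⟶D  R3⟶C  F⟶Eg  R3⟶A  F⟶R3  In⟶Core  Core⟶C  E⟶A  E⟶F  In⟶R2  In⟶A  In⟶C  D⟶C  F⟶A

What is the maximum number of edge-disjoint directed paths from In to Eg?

Assign every edge capacity 1; by Menger, the answer equals the max flow.
Path In→Eg (+1); total 1.
Path In→D→Eg (+1); total 2.
Path In→Core→Eg (+1); total 3.
Path In→A→Eg (+1); total 4.
Path In→E→F→Eg (+1); total 5.
No residual In→Eg path; max flow = 5.
Certifying cut of size 5: {In→A, In→Core, In→D, In→E, In→Eg}.

5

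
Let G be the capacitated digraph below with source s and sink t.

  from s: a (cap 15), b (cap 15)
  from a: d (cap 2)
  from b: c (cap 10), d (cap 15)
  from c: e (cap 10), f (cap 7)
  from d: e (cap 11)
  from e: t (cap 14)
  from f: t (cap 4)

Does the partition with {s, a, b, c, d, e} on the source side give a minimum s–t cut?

Given cut capacity: 7 + 14 = 21.
Augment s→a→d→e→t: bottleneck 2, flow now 2.
Augment s→b→c→e→t: bottleneck 10, flow now 12.
Augment s→b→d→e→t: bottleneck 2, flow now 14.
Augment s→b→d→e→c→f→t: bottleneck 3, flow now 17. (uses reverse residual edge)
No augmenting path remains; maximum flow = 17.
In the residual graph, reachable from s: {s, a}.
Min-cut edges: s→b (15), a→d (2); capacity 15 + 2 = 17.
Cut capacity 21 exceeds the max flow 17, so it is not minimum.

No — its capacity is 21, but the minimum cut has capacity 17.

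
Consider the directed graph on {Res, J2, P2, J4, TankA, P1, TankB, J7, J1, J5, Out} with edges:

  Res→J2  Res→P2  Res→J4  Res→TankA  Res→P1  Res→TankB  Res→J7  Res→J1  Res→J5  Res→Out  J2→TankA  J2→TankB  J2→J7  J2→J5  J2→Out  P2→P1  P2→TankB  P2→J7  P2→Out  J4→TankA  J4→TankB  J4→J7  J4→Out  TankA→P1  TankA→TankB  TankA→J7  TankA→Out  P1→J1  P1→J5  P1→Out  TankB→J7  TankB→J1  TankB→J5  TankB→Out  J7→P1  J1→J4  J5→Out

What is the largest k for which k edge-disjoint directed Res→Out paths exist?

8

Assign every edge capacity 1; by Menger, the answer equals the max flow.
Path Res→Out (+1); total 1.
Path Res→J2→Out (+1); total 2.
Path Res→P2→Out (+1); total 3.
Path Res→J4→Out (+1); total 4.
Path Res→TankA→Out (+1); total 5.
Path Res→P1→Out (+1); total 6.
Path Res→TankB→Out (+1); total 7.
Path Res→J5→Out (+1); total 8.
No residual Res→Out path; max flow = 8.
Certifying cut of size 8: {J4→Out, J5→Out, P1→Out, Res→J2, Res→Out, Res→P2, TankA→Out, TankB→Out}.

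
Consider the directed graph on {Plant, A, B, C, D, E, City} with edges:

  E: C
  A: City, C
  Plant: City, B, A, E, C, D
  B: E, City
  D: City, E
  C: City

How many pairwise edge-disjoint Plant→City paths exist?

5

Assign every edge capacity 1; by Menger, the answer equals the max flow.
Path Plant→City (+1); total 1.
Path Plant→A→City (+1); total 2.
Path Plant→B→City (+1); total 3.
Path Plant→C→City (+1); total 4.
Path Plant→D→City (+1); total 5.
No residual Plant→City path; max flow = 5.
Certifying cut of size 5: {C→City, Plant→A, Plant→B, Plant→City, Plant→D}.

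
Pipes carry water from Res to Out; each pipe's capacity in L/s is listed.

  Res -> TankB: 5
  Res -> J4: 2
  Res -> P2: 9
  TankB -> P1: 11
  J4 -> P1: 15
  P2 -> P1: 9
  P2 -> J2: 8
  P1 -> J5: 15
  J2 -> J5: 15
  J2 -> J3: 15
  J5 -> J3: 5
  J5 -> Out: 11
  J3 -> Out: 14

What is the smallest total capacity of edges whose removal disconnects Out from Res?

16

Augment Res→TankB→P1→J5→Out: bottleneck 5, flow now 5.
Augment Res→J4→P1→J5→Out: bottleneck 2, flow now 7.
Augment Res→P2→P1→J5→Out: bottleneck 4, flow now 11.
Augment Res→P2→J2→J3→Out: bottleneck 5, flow now 16.
No augmenting path remains; maximum flow = 16.
By max-flow min-cut, the minimum cut capacity equals the max flow.
In the residual graph, reachable from Res: {Res}.
Min-cut edges: Res→TankB (5), Res→J4 (2), Res→P2 (9); capacity 5 + 2 + 9 = 16.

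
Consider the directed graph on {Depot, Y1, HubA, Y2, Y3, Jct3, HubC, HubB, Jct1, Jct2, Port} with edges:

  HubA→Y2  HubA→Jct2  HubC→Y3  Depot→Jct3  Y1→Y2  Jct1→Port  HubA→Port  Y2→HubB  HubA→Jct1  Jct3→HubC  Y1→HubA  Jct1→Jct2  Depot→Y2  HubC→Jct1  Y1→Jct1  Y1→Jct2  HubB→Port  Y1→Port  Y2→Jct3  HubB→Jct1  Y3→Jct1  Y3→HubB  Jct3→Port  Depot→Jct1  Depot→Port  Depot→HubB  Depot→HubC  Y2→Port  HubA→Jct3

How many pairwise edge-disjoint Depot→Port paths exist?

5

Assign every edge capacity 1; by Menger, the answer equals the max flow.
Path Depot→Port (+1); total 1.
Path Depot→Y2→Port (+1); total 2.
Path Depot→Jct3→Port (+1); total 3.
Path Depot→HubB→Port (+1); total 4.
Path Depot→Jct1→Port (+1); total 5.
No residual Depot→Port path; max flow = 5.
Certifying cut of size 5: {Depot→Jct3, Depot→Port, Depot→Y2, HubB→Port, Jct1→Port}.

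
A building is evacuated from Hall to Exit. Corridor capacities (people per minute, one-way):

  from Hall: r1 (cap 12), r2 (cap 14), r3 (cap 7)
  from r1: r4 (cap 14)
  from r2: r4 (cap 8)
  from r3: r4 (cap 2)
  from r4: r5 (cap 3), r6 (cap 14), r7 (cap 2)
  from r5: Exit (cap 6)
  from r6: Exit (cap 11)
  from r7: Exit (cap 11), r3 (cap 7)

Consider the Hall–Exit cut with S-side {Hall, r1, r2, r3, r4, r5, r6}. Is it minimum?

Given cut capacity: 2 + 6 + 11 = 19.
Augment Hall→r1→r4→r5→Exit: bottleneck 3, flow now 3.
Augment Hall→r1→r4→r6→Exit: bottleneck 9, flow now 12.
Augment Hall→r2→r4→r6→Exit: bottleneck 2, flow now 14.
Augment Hall→r2→r4→r7→Exit: bottleneck 2, flow now 16.
No augmenting path remains; maximum flow = 16.
In the residual graph, reachable from Hall: {Hall, r1, r2, r3, r4, r6}.
Min-cut edges: r4→r5 (3), r4→r7 (2), r6→Exit (11); capacity 3 + 2 + 11 = 16.
Cut capacity 19 exceeds the max flow 16, so it is not minimum.

No — its capacity is 19, but the minimum cut has capacity 16.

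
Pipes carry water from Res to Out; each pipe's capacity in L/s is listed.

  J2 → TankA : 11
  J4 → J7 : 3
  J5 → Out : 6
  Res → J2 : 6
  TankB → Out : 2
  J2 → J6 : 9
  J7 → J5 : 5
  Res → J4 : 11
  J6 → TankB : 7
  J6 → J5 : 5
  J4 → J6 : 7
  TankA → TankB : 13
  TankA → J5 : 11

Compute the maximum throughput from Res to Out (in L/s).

8

Augment Res→J2→J6→J5→Out: bottleneck 5, flow now 5.
Augment Res→J2→J6→TankB→Out: bottleneck 1, flow now 6.
Augment Res→J4→J7→J5→Out: bottleneck 1, flow now 7.
Augment Res→J4→J6→TankB→Out: bottleneck 1, flow now 8.
No augmenting path remains; maximum flow = 8.
In the residual graph, reachable from Res: {Res, J2, J4, J7, J6, TankA, J5, TankB}.
Min-cut edges: J5→Out (6), TankB→Out (2); capacity 6 + 2 = 8.
This cut is saturated, so no flow can exceed 8.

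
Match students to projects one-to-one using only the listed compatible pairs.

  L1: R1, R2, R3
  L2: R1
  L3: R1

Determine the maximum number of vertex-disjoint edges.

Unit-capacity flow: source→left, listed edges, right→sink; max matching = max flow.
Augmenting path L1→R1 (+1); matched 1.
Augmenting path L2→R1→L1→R2 (+1); matched 2.
No augmenting path remains; maximum matching = 2.
König certificate: {L1, R1} is a vertex cover of size 2 (every listed pair touches it), so no matching can be larger.

2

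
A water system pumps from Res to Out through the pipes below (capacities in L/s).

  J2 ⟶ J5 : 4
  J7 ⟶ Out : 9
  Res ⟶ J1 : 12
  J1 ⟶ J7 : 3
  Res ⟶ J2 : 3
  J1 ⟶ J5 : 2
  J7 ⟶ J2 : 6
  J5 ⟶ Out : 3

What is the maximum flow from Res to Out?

Augment Res→J1→J5→Out: bottleneck 2, flow now 2.
Augment Res→J1→J7→Out: bottleneck 3, flow now 5.
Augment Res→J2→J5→Out: bottleneck 1, flow now 6.
No augmenting path remains; maximum flow = 6.
In the residual graph, reachable from Res: {Res, J1, J2, J5}.
Min-cut edges: J1→J7 (3), J5→Out (3); capacity 3 + 3 = 6.
This cut is saturated, so no flow can exceed 6.

6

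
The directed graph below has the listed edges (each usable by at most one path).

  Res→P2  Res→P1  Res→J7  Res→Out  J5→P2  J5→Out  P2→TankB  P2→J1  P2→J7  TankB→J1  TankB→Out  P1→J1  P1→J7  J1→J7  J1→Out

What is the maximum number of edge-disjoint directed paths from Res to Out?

Assign every edge capacity 1; by Menger, the answer equals the max flow.
Path Res→Out (+1); total 1.
Path Res→P2→TankB→Out (+1); total 2.
Path Res→P1→J1→Out (+1); total 3.
No residual Res→Out path; max flow = 3.
Certifying cut of size 3: {Res→Out, Res→P1, Res→P2}.

3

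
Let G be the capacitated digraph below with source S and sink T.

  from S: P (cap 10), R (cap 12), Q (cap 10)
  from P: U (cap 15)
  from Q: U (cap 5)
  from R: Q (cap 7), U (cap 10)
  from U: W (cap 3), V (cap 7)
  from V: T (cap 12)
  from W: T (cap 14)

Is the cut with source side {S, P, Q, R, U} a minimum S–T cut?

Yes — it is a minimum cut (capacity 10).

Given cut capacity: 7 + 3 = 10.
Augment S→P→U→V→T: bottleneck 7, flow now 7.
Augment S→P→U→W→T: bottleneck 3, flow now 10.
No augmenting path remains; maximum flow = 10.
Cut capacity 10 equals the max flow, so it is a minimum cut.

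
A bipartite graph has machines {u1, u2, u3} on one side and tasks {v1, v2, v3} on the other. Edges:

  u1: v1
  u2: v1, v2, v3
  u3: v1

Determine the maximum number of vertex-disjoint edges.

2

Unit-capacity flow: source→left, listed edges, right→sink; max matching = max flow.
Augmenting path u1→v1 (+1); matched 1.
Augmenting path u2→v2 (+1); matched 2.
No augmenting path remains; maximum matching = 2.
König certificate: {u2, v1} is a vertex cover of size 2 (every listed pair touches it), so no matching can be larger.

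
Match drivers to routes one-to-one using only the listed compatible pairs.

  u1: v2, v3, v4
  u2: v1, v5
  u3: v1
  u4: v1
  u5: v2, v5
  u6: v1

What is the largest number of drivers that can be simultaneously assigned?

Unit-capacity flow: source→left, listed edges, right→sink; max matching = max flow.
Augmenting path u1→v2 (+1); matched 1.
Augmenting path u2→v1 (+1); matched 2.
Augmenting path u5→v5 (+1); matched 3.
Augmenting path u3→v1→u2→v5→u5→v2→u1→v3 (+1); matched 4.
No augmenting path remains; maximum matching = 4.
König certificate: {u1, u2, u5, v1} is a vertex cover of size 4 (every listed pair touches it), so no matching can be larger.

4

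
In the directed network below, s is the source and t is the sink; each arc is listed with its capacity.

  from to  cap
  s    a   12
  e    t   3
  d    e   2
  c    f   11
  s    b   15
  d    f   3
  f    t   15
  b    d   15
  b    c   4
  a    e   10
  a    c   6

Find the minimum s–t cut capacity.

Augment s→a→e→t: bottleneck 3, flow now 3.
Augment s→a→c→f→t: bottleneck 6, flow now 9.
Augment s→b→c→f→t: bottleneck 4, flow now 13.
Augment s→b→d→f→t: bottleneck 3, flow now 16.
No augmenting path remains; maximum flow = 16.
By max-flow min-cut, the minimum cut capacity equals the max flow.
In the residual graph, reachable from s: {s, a, b, d, e}.
Min-cut edges: a→c (6), b→c (4), d→f (3), e→t (3); capacity 6 + 4 + 3 + 3 = 16.

16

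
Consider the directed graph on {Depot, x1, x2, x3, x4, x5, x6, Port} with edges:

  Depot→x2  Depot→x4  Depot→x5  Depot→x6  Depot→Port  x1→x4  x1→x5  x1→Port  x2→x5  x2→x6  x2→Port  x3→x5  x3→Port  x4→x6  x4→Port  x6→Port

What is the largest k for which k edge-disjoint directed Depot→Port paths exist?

4

Assign every edge capacity 1; by Menger, the answer equals the max flow.
Path Depot→Port (+1); total 1.
Path Depot→x2→Port (+1); total 2.
Path Depot→x4→Port (+1); total 3.
Path Depot→x6→Port (+1); total 4.
No residual Depot→Port path; max flow = 4.
Certifying cut of size 4: {Depot→Port, Depot→x2, Depot→x4, Depot→x6}.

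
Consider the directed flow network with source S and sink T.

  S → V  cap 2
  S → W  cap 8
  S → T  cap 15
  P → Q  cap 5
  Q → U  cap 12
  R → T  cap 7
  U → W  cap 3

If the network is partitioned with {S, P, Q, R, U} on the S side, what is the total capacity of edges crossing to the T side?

35

Edges leaving {S, P, Q, R, U}: S→V (2), S→W (8), S→T (15), R→T (7), U→W (3).
Cut capacity = 2 + 8 + 15 + 7 + 3 = 35.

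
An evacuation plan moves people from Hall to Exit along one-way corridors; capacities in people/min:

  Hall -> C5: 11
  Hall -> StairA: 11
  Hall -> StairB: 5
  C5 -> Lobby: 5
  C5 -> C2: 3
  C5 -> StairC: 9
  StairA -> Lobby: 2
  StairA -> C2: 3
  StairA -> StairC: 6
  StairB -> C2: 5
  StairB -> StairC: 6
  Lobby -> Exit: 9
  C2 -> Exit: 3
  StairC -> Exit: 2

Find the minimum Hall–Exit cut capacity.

12

Augment Hall→C5→Lobby→Exit: bottleneck 5, flow now 5.
Augment Hall→C5→C2→Exit: bottleneck 3, flow now 8.
Augment Hall→C5→StairC→Exit: bottleneck 2, flow now 10.
Augment Hall→StairA→Lobby→Exit: bottleneck 2, flow now 12.
No augmenting path remains; maximum flow = 12.
By max-flow min-cut, the minimum cut capacity equals the max flow.
In the residual graph, reachable from Hall: {Hall, C5, StairA, StairB, C2, StairC}.
Min-cut edges: C5→Lobby (5), StairA→Lobby (2), C2→Exit (3), StairC→Exit (2); capacity 5 + 2 + 3 + 2 = 12.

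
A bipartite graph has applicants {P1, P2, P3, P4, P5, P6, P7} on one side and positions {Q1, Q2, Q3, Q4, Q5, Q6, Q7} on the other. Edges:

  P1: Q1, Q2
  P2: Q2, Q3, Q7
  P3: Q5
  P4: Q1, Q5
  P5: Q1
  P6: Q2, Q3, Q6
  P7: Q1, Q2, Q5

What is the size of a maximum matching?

Unit-capacity flow: source→left, listed edges, right→sink; max matching = max flow.
Augmenting path P1→Q1 (+1); matched 1.
Augmenting path P2→Q2 (+1); matched 2.
Augmenting path P3→Q5 (+1); matched 3.
Augmenting path P6→Q3 (+1); matched 4.
Augmenting path P7→Q2→P2→Q7 (+1); matched 5.
No augmenting path remains; maximum matching = 5.
König certificate: {P2, P6, Q1, Q2, Q5} is a vertex cover of size 5 (every listed pair touches it), so no matching can be larger.

5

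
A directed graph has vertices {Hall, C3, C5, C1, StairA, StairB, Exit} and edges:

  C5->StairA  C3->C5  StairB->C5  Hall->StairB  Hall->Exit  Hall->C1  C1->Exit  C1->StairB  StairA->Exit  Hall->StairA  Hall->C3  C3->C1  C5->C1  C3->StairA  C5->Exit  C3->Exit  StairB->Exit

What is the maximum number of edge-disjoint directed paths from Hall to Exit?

5

Assign every edge capacity 1; by Menger, the answer equals the max flow.
Path Hall→Exit (+1); total 1.
Path Hall→C3→Exit (+1); total 2.
Path Hall→C1→Exit (+1); total 3.
Path Hall→StairA→Exit (+1); total 4.
Path Hall→StairB→Exit (+1); total 5.
No residual Hall→Exit path; max flow = 5.
Certifying cut of size 5: {Hall→C1, Hall→C3, Hall→Exit, Hall→StairA, Hall→StairB}.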